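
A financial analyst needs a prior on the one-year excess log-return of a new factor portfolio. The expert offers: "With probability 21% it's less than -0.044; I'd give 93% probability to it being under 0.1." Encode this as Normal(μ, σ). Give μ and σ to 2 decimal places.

μ = 0.01, σ = 0.06

The p-quantile of Normal(μ,σ) is μ + z_p·σ, with z_{0.21} = -0.8064 and z_{0.93} = 1.476.
Eliminate σ: μ = (z₂·x₁ − z₁·x₂)/(z₂ − z₁) = (1.476·-0.044 − (-0.8064)·0.1)/2.282 = 0.01.
Then σ = (x₂ − x₁)/(z₂ − z₁) = (0.1 − -0.044)/2.282 = 0.06.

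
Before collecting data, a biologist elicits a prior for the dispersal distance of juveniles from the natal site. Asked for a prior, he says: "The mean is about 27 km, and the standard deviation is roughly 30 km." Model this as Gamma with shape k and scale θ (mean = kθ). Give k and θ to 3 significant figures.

For Gamma(k, scale θ): mean = kθ, variance = kθ², so CV = 1/√k.
CV = SD/mean = 30/27 = 1.111, hence k = 1/CV² = 0.81.
Then θ = mean/k = 27/0.81 = 33.3.

k ≈ 0.81, θ ≈ 33.3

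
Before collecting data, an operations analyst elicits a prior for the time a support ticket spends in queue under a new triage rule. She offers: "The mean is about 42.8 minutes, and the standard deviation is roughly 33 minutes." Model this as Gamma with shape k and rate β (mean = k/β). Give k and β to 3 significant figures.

k ≈ 1.68, β ≈ 0.0393

For Gamma(k, rate β): mean = k/β, variance = k/β², so CV = 1/√k.
CV = SD/mean = 33/42.8 = 0.771, hence k = 1/CV² = 1.68.
Then β = k/mean = 1.68/42.8 = 0.0393.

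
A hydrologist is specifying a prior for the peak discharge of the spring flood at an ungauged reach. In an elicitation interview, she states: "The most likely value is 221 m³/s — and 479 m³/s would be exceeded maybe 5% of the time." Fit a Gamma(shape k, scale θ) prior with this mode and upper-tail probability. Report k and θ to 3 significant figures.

k ≈ 5.6, θ ≈ 48

Gamma(k,θ) with k>1 has mode (k−1)θ, so θ = 221/(k−1).
Need P(X < 479) = 0.95 with θ tied to k this way. Start at k = 2, θ = 221: P(X<479) ≈ 0.637.
Too low — raise k to concentrate. Iterating converges to k ≈ 5.6.
Then θ = 221/(5.6−1) ≈ 48.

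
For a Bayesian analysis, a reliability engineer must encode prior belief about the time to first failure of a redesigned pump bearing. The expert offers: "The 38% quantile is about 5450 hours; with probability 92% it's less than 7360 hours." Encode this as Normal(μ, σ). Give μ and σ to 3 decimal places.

The p-quantile of Normal(μ,σ) is μ + z_p·σ, with z_{0.38} = -0.3055 and z_{0.92} = 1.405.
Eliminate σ: μ = (z₂·x₁ − z₁·x₂)/(z₂ − z₁) = (1.405·5450 − (-0.3055)·7360)/1.711 = 5791.099.
Then σ = (x₂ − x₁)/(z₂ − z₁) = (7360 − 5450)/1.711 = 1116.598.

μ = 5791.099, σ = 1116.598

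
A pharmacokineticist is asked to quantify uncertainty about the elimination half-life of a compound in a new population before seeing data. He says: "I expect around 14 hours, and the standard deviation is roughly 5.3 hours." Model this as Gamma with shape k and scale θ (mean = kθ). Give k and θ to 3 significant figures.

k ≈ 6.98, θ ≈ 2.01

For Gamma(k, scale θ): mean = kθ, variance = kθ², so CV = 1/√k.
CV = SD/mean = 5.3/14 = 0.3786, hence k = 1/CV² = 6.98.
Then θ = mean/k = 14/6.98 = 2.01.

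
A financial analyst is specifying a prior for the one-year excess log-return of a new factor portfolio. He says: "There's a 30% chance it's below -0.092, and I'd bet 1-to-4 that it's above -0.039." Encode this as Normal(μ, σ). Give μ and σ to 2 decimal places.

For Normal(μ,σ), the p-quantile is μ + z_p·σ. Here z_{0.3} = -0.5244, z_{0.8} = 0.8416.
So -0.092 = μ − 0.5244σ and -0.039 = μ + 0.8416σ.
Subtracting: σ = (-0.039 − -0.092)/(0.8416 − (-0.5244)) = 0.04.
Then μ = -0.092 − (-0.5244)·0.04 = -0.07.

μ = -0.07, σ = 0.04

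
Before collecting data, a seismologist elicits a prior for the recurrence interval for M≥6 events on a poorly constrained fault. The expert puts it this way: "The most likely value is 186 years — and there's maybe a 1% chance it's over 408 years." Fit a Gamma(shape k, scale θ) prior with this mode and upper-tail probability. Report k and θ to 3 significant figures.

Gamma(k,θ) with k>1 has mode (k−1)θ, so θ = 186/(k−1).
Need P(X < 408) = 0.99 with θ tied to k this way. Start at k = 2, θ = 186: P(X<408) ≈ 0.644.
Too low — raise k to concentrate. Iterating converges to k ≈ 8.82.
Then θ = 186/(8.82−1) ≈ 23.8.

k ≈ 8.82, θ ≈ 23.8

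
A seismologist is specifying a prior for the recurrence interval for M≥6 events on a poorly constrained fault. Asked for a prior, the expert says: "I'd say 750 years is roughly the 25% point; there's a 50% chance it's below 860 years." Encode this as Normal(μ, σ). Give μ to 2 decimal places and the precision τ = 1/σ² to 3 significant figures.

For Normal(μ,σ), the p-quantile is μ + z_p·σ. Here z_{0.25} = -0.6745, z_{0.5} = 0.
So 750 = μ − 0.6745σ and 860 = μ + 0σ.
Subtracting: σ = (860 − 750)/(0 − (-0.6745)) = 163.09.
Then μ = 750 − (-0.6745)·163.09 = 860.00.
Precision τ = 1/σ² = 1/163.1² = 3.76e-05.

μ = 860.00, τ = 3.76e-05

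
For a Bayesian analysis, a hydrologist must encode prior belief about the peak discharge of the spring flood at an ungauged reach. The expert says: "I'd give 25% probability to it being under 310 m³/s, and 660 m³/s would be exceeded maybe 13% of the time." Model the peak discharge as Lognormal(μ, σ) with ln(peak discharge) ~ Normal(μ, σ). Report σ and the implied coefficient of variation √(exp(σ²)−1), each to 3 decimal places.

If T ~ Lognormal(μ,σ) then ln T ~ Normal(μ,σ), so the p-quantile of ln T is μ + z_p·σ.
ln(310) = 5.737 and ln(660) = 6.492; z_{0.25} = -0.6745, z_{0.87} = 1.126.
σ = (6.492 − 5.737)/(1.126 − (-0.6745)) = 0.420.
μ = 5.737 − (-0.6745)·0.420 = 6.020.
CV = √(exp(σ²)−1) = √(exp(0.1761)−1) = 0.439.

σ ≈ 0.420, CV ≈ 0.439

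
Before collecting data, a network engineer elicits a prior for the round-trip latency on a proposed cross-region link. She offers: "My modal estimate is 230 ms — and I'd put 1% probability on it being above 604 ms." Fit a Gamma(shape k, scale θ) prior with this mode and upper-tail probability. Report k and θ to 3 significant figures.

k ≈ 5.98, θ ≈ 46.2

Gamma(k,θ) with k>1 has mode (k−1)θ, so θ = 230/(k−1).
Need P(X < 604) = 0.99 with θ tied to k this way. Start at k = 2, θ = 230: P(X<604) ≈ 0.738.
Too low — raise k to concentrate. Iterating converges to k ≈ 5.98.
Then θ = 230/(5.98−1) ≈ 46.2.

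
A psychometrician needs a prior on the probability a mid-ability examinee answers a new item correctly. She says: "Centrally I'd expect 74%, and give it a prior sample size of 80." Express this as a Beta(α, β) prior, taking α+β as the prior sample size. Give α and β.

Under the effective-sample-size interpretation, Beta(α, β) has prior mean α/(α+β) and prior sample size α+β.
So α+β = 80 and α/(α+β) = 0.74, giving α = 0.74·80 = 59.2 and β = 80 − 59.2 = 20.8.

α = 59.2, β = 20.8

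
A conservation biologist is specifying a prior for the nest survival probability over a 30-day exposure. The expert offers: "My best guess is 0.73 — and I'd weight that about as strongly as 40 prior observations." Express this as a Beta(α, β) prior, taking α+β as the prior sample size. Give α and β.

α = 29.2, β = 10.8

Under the effective-sample-size interpretation, Beta(α, β) has prior mean α/(α+β) and prior sample size α+β.
So α+β = 40 and α/(α+β) = 0.73, giving α = 0.73·40 = 29.2 and β = 40 − 29.2 = 10.8.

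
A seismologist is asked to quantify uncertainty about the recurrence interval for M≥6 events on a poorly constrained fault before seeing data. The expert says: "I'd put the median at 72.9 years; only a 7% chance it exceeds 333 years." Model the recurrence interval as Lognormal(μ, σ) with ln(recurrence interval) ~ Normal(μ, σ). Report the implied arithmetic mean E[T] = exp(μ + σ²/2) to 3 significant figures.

If T ~ Lognormal(μ,σ) then ln T ~ Normal(μ,σ), so the p-quantile of ln T is μ + z_p·σ.
ln(72.9) = 4.289 and ln(333) = 5.808; z_{0.5} = 0, z_{0.93} = 1.476.
σ = (5.808 − 4.289)/(1.476 − (0)) = 1.029.
μ = 4.289 − (0)·1.029 = 4.289.
E[T] = exp(μ + σ²/2) = exp(4.289 + 0.5297) = 124 years.

E[T] ≈ 124 years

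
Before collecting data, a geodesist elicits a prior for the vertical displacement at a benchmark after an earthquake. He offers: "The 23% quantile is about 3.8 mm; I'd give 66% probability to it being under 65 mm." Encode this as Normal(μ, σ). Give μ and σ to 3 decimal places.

The p-quantile of Normal(μ,σ) is μ + z_p·σ, with z_{0.23} = -0.7388 and z_{0.66} = 0.4125.
Eliminate σ: μ = (z₂·x₁ − z₁·x₂)/(z₂ − z₁) = (0.4125·3.8 − (-0.7388)·65)/1.151 = 43.075.
Then σ = (x₂ − x₁)/(z₂ − z₁) = (65 − 3.8)/1.151 = 53.157.

μ = 43.075, σ = 53.157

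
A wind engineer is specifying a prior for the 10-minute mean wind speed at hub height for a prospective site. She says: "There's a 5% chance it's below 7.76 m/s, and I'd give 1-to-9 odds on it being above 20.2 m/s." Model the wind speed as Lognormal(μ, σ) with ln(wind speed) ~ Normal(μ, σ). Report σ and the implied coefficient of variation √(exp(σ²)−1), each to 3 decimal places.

σ ≈ 0.327, CV ≈ 0.336

If T ~ Lognormal(μ,σ) then ln T ~ Normal(μ,σ), so the p-quantile of ln T is μ + z_p·σ.
ln(7.76) = 2.049 and ln(20.2) = 3.006; z_{0.05} = -1.645, z_{0.9} = 1.282.
σ = (3.006 − 2.049)/(1.282 − (-1.645)) = 0.327.
μ = 2.049 − (-1.645)·0.327 = 2.587.
CV = √(exp(σ²)−1) = √(exp(0.1069)−1) = 0.336.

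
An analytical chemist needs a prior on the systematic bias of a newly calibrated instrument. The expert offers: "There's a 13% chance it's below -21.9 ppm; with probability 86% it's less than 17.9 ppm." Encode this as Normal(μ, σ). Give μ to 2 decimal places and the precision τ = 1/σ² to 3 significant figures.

The p-quantile of Normal(μ,σ) is μ + z_p·σ, with z_{0.13} = -1.126 and z_{0.86} = 1.08.
Eliminate σ: μ = (z₂·x₁ − z₁·x₂)/(z₂ − z₁) = (1.08·-21.9 − (-1.126)·17.9)/2.207 = -1.58.
Then σ = (x₂ − x₁)/(z₂ − z₁) = (17.9 − -21.9)/2.207 = 18.04.
Precision τ = 1/σ² = 1/18.04² = 0.00307.

μ = -1.58, τ = 0.00307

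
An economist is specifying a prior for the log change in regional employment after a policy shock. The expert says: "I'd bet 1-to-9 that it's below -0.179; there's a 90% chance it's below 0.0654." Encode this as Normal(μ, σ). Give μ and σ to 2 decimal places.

μ = -0.06, σ = 0.10

The p-quantile of Normal(μ,σ) is μ + z_p·σ, with z_{0.1} = -1.282 and z_{0.9} = 1.282.
Eliminate σ: μ = (z₂·x₁ − z₁·x₂)/(z₂ − z₁) = (1.282·-0.179 − (-1.282)·0.0654)/2.563 = -0.06.
Then σ = (x₂ − x₁)/(z₂ − z₁) = (0.0654 − -0.179)/2.563 = 0.10.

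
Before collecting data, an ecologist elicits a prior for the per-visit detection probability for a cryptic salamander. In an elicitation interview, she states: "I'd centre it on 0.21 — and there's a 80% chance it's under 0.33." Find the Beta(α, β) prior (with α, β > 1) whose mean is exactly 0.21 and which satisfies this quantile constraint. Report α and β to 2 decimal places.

With mean 0.21 fixed, write α = 0.21s, β = 0.79s where s = α+β.
Need P(θ < 0.33) = 0.8 under Beta(0.21s, 0.79s). Normal approximation: (q−m)/√(m(1−m)/s) ≈ z_{0.8} = 0.842, so s ≈ 0.21·0.79·(0.842)²/(0.33−0.21)² = 8.2.
At s = 8.2: P(θ<0.33) ≈ 0.816. Adjusting to match 0.8 gives s ≈ 6.64.
So α = 0.21·6.64 ≈ 1.40, β = 0.79·6.64 ≈ 5.25.

α ≈ 1.40, β ≈ 5.25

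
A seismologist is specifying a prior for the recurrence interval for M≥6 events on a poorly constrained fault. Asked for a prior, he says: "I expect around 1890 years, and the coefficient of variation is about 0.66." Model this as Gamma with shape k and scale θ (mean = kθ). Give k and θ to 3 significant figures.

k ≈ 2.3, θ ≈ 823

For Gamma(k, scale θ): mean = kθ, variance = kθ², so CV = 1/√k.
CV = 0.66, hence k = 1/CV² = 2.3.
Then θ = mean/k = 1890/2.3 = 823.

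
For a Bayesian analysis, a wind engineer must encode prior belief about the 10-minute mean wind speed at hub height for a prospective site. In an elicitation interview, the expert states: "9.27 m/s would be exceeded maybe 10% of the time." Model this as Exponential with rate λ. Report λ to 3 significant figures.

λ ≈ 0.248

P(T > 9.27) = e^(−λ·9.27) = 0.1, so λ = −ln(0.1)/9.27 = 0.248.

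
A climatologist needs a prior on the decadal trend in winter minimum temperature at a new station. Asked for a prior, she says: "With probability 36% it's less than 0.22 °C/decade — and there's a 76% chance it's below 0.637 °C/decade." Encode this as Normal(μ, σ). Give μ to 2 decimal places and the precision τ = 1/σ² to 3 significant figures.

For Normal(μ,σ), the p-quantile is μ + z_p·σ. Here z_{0.36} = -0.3585, z_{0.76} = 0.7063.
So 0.22 = μ − 0.3585σ and 0.637 = μ + 0.7063σ.
Subtracting: σ = (0.637 − 0.22)/(0.7063 − (-0.3585)) = 0.39.
Then μ = 0.22 − (-0.3585)·0.39 = 0.36.
Precision τ = 1/σ² = 1/0.3916² = 6.52.

μ = 0.36, τ = 6.52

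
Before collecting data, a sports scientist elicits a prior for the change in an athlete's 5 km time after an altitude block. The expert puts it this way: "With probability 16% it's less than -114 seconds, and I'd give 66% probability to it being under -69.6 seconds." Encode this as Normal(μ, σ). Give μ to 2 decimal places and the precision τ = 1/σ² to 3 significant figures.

μ = -82.62, τ = 0.001

The p-quantile of Normal(μ,σ) is μ + z_p·σ, with z_{0.16} = -0.9945 and z_{0.66} = 0.4125.
Eliminate σ: μ = (z₂·x₁ − z₁·x₂)/(z₂ − z₁) = (0.4125·-114 − (-0.9945)·-69.6)/1.407 = -82.62.
Then σ = (x₂ − x₁)/(z₂ − z₁) = (-69.6 − -114)/1.407 = 31.56.
Precision τ = 1/σ² = 1/31.56² = 0.001.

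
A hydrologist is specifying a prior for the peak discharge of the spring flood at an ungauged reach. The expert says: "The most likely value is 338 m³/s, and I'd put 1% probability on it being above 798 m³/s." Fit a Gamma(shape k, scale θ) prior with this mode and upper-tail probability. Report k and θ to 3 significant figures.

k ≈ 7.44, θ ≈ 52.5

Gamma(k,θ) with k>1 has mode (k−1)θ, so θ = 338/(k−1).
Need P(X < 798) = 0.99 with θ tied to k this way. Start at k = 2, θ = 338: P(X<798) ≈ 0.683.
Too low — raise k to concentrate. Iterating converges to k ≈ 7.44.
Then θ = 338/(7.44−1) ≈ 52.5.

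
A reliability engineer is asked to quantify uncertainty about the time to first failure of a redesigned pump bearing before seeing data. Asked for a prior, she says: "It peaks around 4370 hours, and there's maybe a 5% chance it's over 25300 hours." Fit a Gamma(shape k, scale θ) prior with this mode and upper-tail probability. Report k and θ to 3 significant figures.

Gamma(k,θ) with k>1 has mode (k−1)θ, so θ = 4370/(k−1).
Need P(X < 25300) = 0.95 with θ tied to k this way. Start at k = 2, θ = 4370: P(X<25300) ≈ 0.979.
Too high — lower k to spread out. Iterating converges to k ≈ 1.75.
Then θ = 4370/(1.75−1) ≈ 5840.

k ≈ 1.75, θ ≈ 5840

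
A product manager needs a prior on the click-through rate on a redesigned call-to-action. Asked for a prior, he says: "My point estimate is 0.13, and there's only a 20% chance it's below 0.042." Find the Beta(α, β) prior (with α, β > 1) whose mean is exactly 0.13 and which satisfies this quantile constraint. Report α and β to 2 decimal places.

α ≈ 1.28, β ≈ 8.58

With mean 0.13 fixed, write α = 0.13s, β = 0.87s where s = α+β.
Need P(θ < 0.042) = 0.2 under Beta(0.13s, 0.87s). Normal approximation: (q−m)/√(m(1−m)/s) ≈ z_{0.2} = -0.842, so s ≈ 0.13·0.87·(-0.842)²/(0.042−0.13)² = 10.3.
At s = 10.3: P(θ<0.042) ≈ 0.191. Adjusting to match 0.2 gives s ≈ 9.87.
So α = 0.13·9.87 ≈ 1.28, β = 0.87·9.87 ≈ 8.58.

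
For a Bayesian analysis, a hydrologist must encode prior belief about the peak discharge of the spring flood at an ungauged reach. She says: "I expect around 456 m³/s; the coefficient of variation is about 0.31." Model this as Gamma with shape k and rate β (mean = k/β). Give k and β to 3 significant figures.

k ≈ 10.4, β ≈ 0.0228

For Gamma(k, rate β): mean = k/β, variance = k/β², so CV = 1/√k.
CV = 0.31, hence k = 1/CV² = 10.4.
Then β = k/mean = 10.4/456 = 0.0228.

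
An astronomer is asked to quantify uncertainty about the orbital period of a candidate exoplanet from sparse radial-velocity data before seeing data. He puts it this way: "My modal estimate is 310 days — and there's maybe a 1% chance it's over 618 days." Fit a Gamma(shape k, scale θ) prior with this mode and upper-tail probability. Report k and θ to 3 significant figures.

Gamma(k,θ) with k>1 has mode (k−1)θ, so θ = 310/(k−1).
Need P(X < 618) = 0.99 with θ tied to k this way. Start at k = 2, θ = 310: P(X<618) ≈ 0.592.
Too low — raise k to concentrate. Iterating converges to k ≈ 11.3.
Then θ = 310/(11.3−1) ≈ 30.

k ≈ 11.3, θ ≈ 30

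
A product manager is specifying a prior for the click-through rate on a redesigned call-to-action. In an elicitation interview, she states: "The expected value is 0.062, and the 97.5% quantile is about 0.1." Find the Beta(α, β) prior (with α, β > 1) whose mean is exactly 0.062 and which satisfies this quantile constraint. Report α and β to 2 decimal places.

With mean 0.062 fixed, write α = 0.062s, β = 0.938s where s = α+β.
Need P(θ < 0.1) = 0.975 under Beta(0.062s, 0.938s). Normal approximation: (q−m)/√(m(1−m)/s) ≈ z_{0.975} = 1.96, so s ≈ 0.062·0.938·(1.96)²/(0.1−0.062)² = 154.7.
At s = 154.7: P(θ<0.1) ≈ 0.962. Adjusting to match 0.975 gives s ≈ 192.79.
So α = 0.062·192.79 ≈ 11.95, β = 0.938·192.79 ≈ 180.83.

α ≈ 11.95, β ≈ 180.83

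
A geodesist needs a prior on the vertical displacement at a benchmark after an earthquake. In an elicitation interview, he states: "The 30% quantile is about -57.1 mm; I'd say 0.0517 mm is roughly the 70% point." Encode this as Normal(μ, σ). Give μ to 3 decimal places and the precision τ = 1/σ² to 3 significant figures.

For Normal(μ,σ), the p-quantile is μ + z_p·σ. Here z_{0.3} = -0.5244, z_{0.7} = 0.5244.
So -57.1 = μ − 0.5244σ and 0.0517 = μ + 0.5244σ.
Subtracting: σ = (0.0517 − -57.1)/(0.5244 − (-0.5244)) = 54.492.
Then μ = -57.1 − (-0.5244)·54.492 = -28.524.
Precision τ = 1/σ² = 1/54.49² = 0.000337.

μ = -28.524, τ = 0.000337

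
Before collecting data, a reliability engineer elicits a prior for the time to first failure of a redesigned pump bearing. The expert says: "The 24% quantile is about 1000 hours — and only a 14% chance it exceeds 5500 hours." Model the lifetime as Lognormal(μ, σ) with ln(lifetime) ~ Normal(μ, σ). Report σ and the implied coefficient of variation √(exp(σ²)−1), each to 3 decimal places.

σ ≈ 0.954, CV ≈ 1.219

If T ~ Lognormal(μ,σ) then ln T ~ Normal(μ,σ), so the p-quantile of ln T is μ + z_p·σ.
ln(1000) = 6.908 and ln(5500) = 8.613; z_{0.24} = -0.7063, z_{0.86} = 1.08.
σ = (8.613 − 6.908)/(1.08 − (-0.7063)) = 0.954.
μ = 6.908 − (-0.7063)·0.954 = 7.582.
CV = √(exp(σ²)−1) = √(exp(0.9104)−1) = 1.219.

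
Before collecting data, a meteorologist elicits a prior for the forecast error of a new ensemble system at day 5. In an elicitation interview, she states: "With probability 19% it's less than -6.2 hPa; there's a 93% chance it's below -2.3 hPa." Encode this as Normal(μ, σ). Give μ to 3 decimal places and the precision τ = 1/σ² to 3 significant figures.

μ = -4.745, τ = 0.364

For Normal(μ,σ), the p-quantile is μ + z_p·σ. Here z_{0.19} = -0.8779, z_{0.93} = 1.476.
So -6.2 = μ − 0.8779σ and -2.3 = μ + 1.476σ.
Subtracting: σ = (-2.3 − -6.2)/(1.476 − (-0.8779)) = 1.657.
Then μ = -6.2 − (-0.8779)·1.657 = -4.745.
Precision τ = 1/σ² = 1/1.657² = 0.364.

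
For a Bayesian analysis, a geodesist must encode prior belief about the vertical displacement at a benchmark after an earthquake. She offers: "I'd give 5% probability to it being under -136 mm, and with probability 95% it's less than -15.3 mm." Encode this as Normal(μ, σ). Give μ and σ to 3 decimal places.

μ = -75.650, σ = 36.690

For Normal(μ,σ), the p-quantile is μ + z_p·σ. Here z_{0.05} = -1.645, z_{0.95} = 1.645.
So -136 = μ − 1.645σ and -15.3 = μ + 1.645σ.
Subtracting: σ = (-15.3 − -136)/(1.645 − (-1.645)) = 36.690.
Then μ = -136 − (-1.645)·36.690 = -75.650.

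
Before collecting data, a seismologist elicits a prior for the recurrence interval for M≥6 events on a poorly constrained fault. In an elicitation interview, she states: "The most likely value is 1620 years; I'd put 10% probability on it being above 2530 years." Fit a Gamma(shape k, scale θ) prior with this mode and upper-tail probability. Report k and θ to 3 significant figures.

k ≈ 10.4, θ ≈ 172

Gamma(k,θ) with k>1 has mode (k−1)θ, so θ = 1620/(k−1).
Need P(X < 2530) = 0.9 with θ tied to k this way. Start at k = 2, θ = 1620: P(X<2530) ≈ 0.463.
Too low — raise k to concentrate. Iterating converges to k ≈ 10.4.
Then θ = 1620/(10.4−1) ≈ 172.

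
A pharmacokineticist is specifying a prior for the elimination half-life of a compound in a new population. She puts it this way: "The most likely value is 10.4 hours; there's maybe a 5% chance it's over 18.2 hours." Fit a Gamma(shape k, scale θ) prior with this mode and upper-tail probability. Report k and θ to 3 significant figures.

Gamma(k,θ) with k>1 has mode (k−1)θ, so θ = 10.4/(k−1).
Need P(X < 18.2) = 0.95 with θ tied to k this way. Start at k = 2, θ = 10.4: P(X<18.2) ≈ 0.522.
Too low — raise k to concentrate. Iterating converges to k ≈ 9.91.
Then θ = 10.4/(9.91−1) ≈ 1.17.

k ≈ 9.91, θ ≈ 1.17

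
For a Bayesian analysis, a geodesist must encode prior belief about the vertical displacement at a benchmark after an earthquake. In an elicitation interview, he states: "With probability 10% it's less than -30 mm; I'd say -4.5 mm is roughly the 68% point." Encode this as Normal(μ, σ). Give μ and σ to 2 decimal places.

The p-quantile of Normal(μ,σ) is μ + z_p·σ, with z_{0.1} = -1.282 and z_{0.68} = 0.4677.
Eliminate σ: μ = (z₂·x₁ − z₁·x₂)/(z₂ − z₁) = (0.4677·-30 − (-1.282)·-4.5)/1.749 = -11.32.
Then σ = (x₂ − x₁)/(z₂ − z₁) = (-4.5 − -30)/1.749 = 14.58.

μ = -11.32, σ = 14.58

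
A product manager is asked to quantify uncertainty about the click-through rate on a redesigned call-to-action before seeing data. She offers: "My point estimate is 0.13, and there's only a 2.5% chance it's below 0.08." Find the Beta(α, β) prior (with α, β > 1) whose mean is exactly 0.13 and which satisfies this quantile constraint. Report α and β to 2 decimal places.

With mean 0.13 fixed, write α = 0.13s, β = 0.87s where s = α+β.
Need P(θ < 0.08) = 0.025 under Beta(0.13s, 0.87s). Normal approximation: (q−m)/√(m(1−m)/s) ≈ z_{0.025} = -1.96, so s ≈ 0.13·0.87·(-1.96)²/(0.08−0.13)² = 173.8.
At s = 173.8: P(θ<0.08) ≈ 0.014. Adjusting to match 0.025 gives s ≈ 141.68.
So α = 0.13·141.68 ≈ 18.42, β = 0.87·141.68 ≈ 123.26.

α ≈ 18.42, β ≈ 123.26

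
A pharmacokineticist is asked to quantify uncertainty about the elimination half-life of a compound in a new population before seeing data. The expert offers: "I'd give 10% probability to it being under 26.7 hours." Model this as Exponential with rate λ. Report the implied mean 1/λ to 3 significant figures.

P(T < 26.7) = 1 − e^(−λ·26.7) = 0.1, so λ = −ln(1−0.1)/26.7 = −ln(0.9)/26.7 = 0.00395.
Mean = 1/λ = 253 hours.

mean ≈ 253 hours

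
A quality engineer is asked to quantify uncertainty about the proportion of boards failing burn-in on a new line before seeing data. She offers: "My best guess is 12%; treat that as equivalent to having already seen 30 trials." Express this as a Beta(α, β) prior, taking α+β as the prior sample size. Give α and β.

Under the effective-sample-size interpretation, Beta(α, β) has prior mean α/(α+β) and prior sample size α+β.
So α+β = 30 and α/(α+β) = 0.12, giving α = 0.12·30 = 3.6 and β = 30 − 3.6 = 26.4.

α = 3.6, β = 26.4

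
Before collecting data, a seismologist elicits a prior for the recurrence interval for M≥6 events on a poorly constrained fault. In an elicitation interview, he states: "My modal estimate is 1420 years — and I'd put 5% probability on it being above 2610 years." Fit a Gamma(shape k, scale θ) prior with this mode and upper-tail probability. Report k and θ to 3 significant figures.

k ≈ 8.52, θ ≈ 189

Gamma(k,θ) with k>1 has mode (k−1)θ, so θ = 1420/(k−1).
Need P(X < 2610) = 0.95 with θ tied to k this way. Start at k = 2, θ = 1420: P(X<2610) ≈ 0.548.
Too low — raise k to concentrate. Iterating converges to k ≈ 8.52.
Then θ = 1420/(8.52−1) ≈ 189.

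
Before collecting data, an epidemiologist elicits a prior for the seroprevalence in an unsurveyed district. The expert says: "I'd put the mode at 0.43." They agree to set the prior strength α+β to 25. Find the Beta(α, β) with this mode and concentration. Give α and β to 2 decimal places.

For α,β > 1 the Beta mode is (α−1)/(α+β−2). With α+β = 25, the mode is (α−1)/23.
Set (α−1)/23 = 0.43 → α = 1 + 0.43·23 = 10.89.
β = 25 − α = 14.11.

α = 10.89, β = 14.11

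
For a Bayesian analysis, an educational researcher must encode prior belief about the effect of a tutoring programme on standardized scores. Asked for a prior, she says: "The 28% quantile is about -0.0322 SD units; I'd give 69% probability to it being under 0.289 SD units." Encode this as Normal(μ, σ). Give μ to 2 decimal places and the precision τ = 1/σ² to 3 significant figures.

μ = 0.14, τ = 11.3

For Normal(μ,σ), the p-quantile is μ + z_p·σ. Here z_{0.28} = -0.5828, z_{0.69} = 0.4959.
So -0.0322 = μ − 0.5828σ and 0.289 = μ + 0.4959σ.
Subtracting: σ = (0.289 − -0.0322)/(0.4959 − (-0.5828)) = 0.30.
Then μ = -0.0322 − (-0.5828)·0.30 = 0.14.
Precision τ = 1/σ² = 1/0.2978² = 11.3.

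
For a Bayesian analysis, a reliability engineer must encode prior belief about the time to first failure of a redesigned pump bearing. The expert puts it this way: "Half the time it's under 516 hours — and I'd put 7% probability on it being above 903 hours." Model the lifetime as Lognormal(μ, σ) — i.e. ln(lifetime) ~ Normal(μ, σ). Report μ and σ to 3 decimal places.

If T ~ Lognormal(μ,σ) then ln T ~ Normal(μ,σ), so the p-quantile of ln T is μ + z_p·σ.
ln(516) = 6.246 and ln(903) = 6.806; z_{0.5} = 0, z_{0.93} = 1.476.
σ = (6.806 − 6.246)/(1.476 − (0)) = 0.379.
μ = 6.246 − (0)·0.379 = 6.246.

μ ≈ 6.246, σ ≈ 0.379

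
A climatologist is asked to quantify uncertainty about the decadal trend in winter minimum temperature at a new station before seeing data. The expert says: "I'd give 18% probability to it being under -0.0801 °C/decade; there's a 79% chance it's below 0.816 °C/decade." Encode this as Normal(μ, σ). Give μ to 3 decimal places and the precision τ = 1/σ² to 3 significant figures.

μ = 0.396, τ = 3.69

For Normal(μ,σ), the p-quantile is μ + z_p·σ. Here z_{0.18} = -0.9154, z_{0.79} = 0.8064.
So -0.0801 = μ − 0.9154σ and 0.816 = μ + 0.8064σ.
Subtracting: σ = (0.816 − -0.0801)/(0.8064 − (-0.9154)) = 0.520.
Then μ = -0.0801 − (-0.9154)·0.520 = 0.396.
Precision τ = 1/σ² = 1/0.5204² = 3.69.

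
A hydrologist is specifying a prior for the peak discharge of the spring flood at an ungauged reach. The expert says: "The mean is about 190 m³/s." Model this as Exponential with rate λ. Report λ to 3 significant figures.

Exponential mean = 1/λ, so λ = 1/190.0 = 0.00526.

λ ≈ 0.00526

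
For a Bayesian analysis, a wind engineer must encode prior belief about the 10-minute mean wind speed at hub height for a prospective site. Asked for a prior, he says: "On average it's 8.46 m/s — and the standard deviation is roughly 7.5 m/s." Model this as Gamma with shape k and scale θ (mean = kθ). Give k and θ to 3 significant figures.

k ≈ 1.27, θ ≈ 6.65

For Gamma(k, scale θ): mean = kθ, variance = kθ², so CV = 1/√k.
CV = SD/mean = 7.5/8.46 = 0.8865, hence k = 1/CV² = 1.27.
Then θ = mean/k = 8.46/1.27 = 6.65.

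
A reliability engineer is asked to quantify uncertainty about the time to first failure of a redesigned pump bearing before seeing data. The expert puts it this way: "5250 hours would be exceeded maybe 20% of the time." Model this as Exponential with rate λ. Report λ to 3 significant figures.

λ ≈ 0.000307

P(T > 5250.0) = e^(−λ·5250.0) = 0.2, so λ = −ln(0.2)/5250.0 = 0.000307.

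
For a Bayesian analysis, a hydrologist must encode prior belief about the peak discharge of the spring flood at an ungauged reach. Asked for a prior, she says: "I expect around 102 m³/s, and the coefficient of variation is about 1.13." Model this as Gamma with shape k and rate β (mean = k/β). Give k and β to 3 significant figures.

For Gamma(k, rate β): mean = k/β, variance = k/β², so CV = 1/√k.
CV = 1.13, hence k = 1/CV² = 0.783.
Then β = k/mean = 0.783/102 = 0.00768.

k ≈ 0.783, β ≈ 0.00768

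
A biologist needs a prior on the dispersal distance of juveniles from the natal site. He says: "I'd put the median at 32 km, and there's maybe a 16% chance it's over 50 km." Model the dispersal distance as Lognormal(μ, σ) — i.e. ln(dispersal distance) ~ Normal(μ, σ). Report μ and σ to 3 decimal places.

μ ≈ 3.466, σ ≈ 0.449

If T ~ Lognormal(μ,σ) then ln T ~ Normal(μ,σ), so the p-quantile of ln T is μ + z_p·σ.
ln(32) = 3.466 and ln(50) = 3.912; z_{0.5} = 0, z_{0.84} = 0.9945.
σ = (3.912 − 3.466)/(0.9945 − (0)) = 0.449.
μ = 3.466 − (0)·0.449 = 3.466.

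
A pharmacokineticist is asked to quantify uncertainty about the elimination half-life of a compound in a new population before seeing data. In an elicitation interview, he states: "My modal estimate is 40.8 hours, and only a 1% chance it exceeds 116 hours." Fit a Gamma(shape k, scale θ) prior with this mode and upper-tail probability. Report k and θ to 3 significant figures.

k ≈ 5.18, θ ≈ 9.77

Gamma(k,θ) with k>1 has mode (k−1)θ, so θ = 40.8/(k−1).
Need P(X < 116) = 0.99 with θ tied to k this way. Start at k = 2, θ = 40.8: P(X<116) ≈ 0.776.
Too low — raise k to concentrate. Iterating converges to k ≈ 5.18.
Then θ = 40.8/(5.18−1) ≈ 9.77.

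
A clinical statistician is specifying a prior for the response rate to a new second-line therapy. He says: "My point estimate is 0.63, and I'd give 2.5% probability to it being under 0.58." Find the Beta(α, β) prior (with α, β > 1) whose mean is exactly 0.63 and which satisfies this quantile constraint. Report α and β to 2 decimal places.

α ≈ 230.91, β ≈ 135.61

With mean 0.63 fixed, write α = 0.63s, β = 0.37s where s = α+β.
Need P(θ < 0.58) = 0.025 under Beta(0.63s, 0.37s). Normal approximation: (q−m)/√(m(1−m)/s) ≈ z_{0.025} = -1.96, so s ≈ 0.63·0.37·(-1.96)²/(0.58−0.63)² = 358.2.
At s = 358.2: P(θ<0.58) ≈ 0.026. Adjusting to match 0.025 gives s ≈ 366.53.
So α = 0.63·366.53 ≈ 230.91, β = 0.37·366.53 ≈ 135.61.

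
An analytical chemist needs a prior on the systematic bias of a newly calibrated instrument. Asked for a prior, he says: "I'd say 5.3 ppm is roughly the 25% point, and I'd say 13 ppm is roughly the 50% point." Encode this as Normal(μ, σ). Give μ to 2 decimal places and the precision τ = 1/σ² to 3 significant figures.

μ = 13.00, τ = 0.00767

The p-quantile of Normal(μ,σ) is μ + z_p·σ, with z_{0.25} = -0.6745 and z_{0.5} = 0.
Eliminate σ: μ = (z₂·x₁ − z₁·x₂)/(z₂ − z₁) = (0·5.3 − (-0.6745)·13)/0.6745 = 13.00.
Then σ = (x₂ − x₁)/(z₂ − z₁) = (13 − 5.3)/0.6745 = 11.42.
Precision τ = 1/σ² = 1/11.42² = 0.00767.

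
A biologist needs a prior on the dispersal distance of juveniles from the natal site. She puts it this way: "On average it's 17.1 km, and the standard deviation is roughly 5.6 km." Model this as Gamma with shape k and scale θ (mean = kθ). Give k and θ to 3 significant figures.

k ≈ 9.32, θ ≈ 1.83

For Gamma(k, scale θ): mean = kθ, variance = kθ², so CV = 1/√k.
CV = SD/mean = 5.6/17.1 = 0.3275, hence k = 1/CV² = 9.32.
Then θ = mean/k = 17.1/9.32 = 1.83.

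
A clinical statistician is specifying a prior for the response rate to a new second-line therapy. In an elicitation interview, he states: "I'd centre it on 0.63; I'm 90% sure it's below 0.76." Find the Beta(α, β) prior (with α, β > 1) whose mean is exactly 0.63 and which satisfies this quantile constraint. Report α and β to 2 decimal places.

α ≈ 13.41, β ≈ 7.87

With mean 0.63 fixed, write α = 0.63s, β = 0.37s where s = α+β.
Need P(θ < 0.76) = 0.9 under Beta(0.63s, 0.37s). Normal approximation: (q−m)/√(m(1−m)/s) ≈ z_{0.9} = 1.28, so s ≈ 0.63·0.37·(1.28)²/(0.76−0.63)² = 22.7.
At s = 22.7: P(θ<0.76) ≈ 0.908. Adjusting to match 0.9 gives s ≈ 21.28.
So α = 0.63·21.28 ≈ 13.41, β = 0.37·21.28 ≈ 7.87.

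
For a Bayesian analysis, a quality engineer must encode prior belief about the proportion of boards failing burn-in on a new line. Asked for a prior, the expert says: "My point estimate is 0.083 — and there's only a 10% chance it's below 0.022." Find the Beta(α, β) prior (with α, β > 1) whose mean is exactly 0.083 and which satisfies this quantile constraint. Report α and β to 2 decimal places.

α ≈ 1.88, β ≈ 20.82

With mean 0.083 fixed, write α = 0.083s, β = 0.917s where s = α+β.
Need P(θ < 0.022) = 0.1 under Beta(0.083s, 0.917s). Normal approximation: (q−m)/√(m(1−m)/s) ≈ z_{0.1} = -1.28, so s ≈ 0.083·0.917·(-1.28)²/(0.022−0.083)² = 33.6.
At s = 33.6: P(θ<0.022) ≈ 0.049. Adjusting to match 0.1 gives s ≈ 22.70.
So α = 0.083·22.70 ≈ 1.88, β = 0.917·22.70 ≈ 20.82.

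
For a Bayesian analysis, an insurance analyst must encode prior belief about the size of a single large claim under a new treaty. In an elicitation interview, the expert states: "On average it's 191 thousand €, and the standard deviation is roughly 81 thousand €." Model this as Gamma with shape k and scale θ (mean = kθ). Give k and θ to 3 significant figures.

For Gamma(k, scale θ): mean = kθ, variance = kθ², so CV = 1/√k.
CV = SD/mean = 81/191 = 0.4241, hence k = 1/CV² = 5.56.
Then θ = mean/k = 191/5.56 = 34.4.

k ≈ 5.56, θ ≈ 34.4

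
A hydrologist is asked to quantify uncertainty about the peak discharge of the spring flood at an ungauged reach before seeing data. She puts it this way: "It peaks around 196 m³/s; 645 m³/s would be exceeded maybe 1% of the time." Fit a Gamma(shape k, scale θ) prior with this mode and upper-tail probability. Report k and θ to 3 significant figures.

k ≈ 4.1, θ ≈ 63.2

Gamma(k,θ) with k>1 has mode (k−1)θ, so θ = 196/(k−1).
Need P(X < 645) = 0.99 with θ tied to k this way. Start at k = 2, θ = 196: P(X<645) ≈ 0.840.
Too low — raise k to concentrate. Iterating converges to k ≈ 4.1.
Then θ = 196/(4.1−1) ≈ 63.2.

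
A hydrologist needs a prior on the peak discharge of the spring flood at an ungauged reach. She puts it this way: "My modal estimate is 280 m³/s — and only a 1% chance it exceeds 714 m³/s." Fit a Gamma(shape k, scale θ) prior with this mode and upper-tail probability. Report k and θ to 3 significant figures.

k ≈ 6.33, θ ≈ 52.5

Gamma(k,θ) with k>1 has mode (k−1)θ, so θ = 280/(k−1).
Need P(X < 714) = 0.99 with θ tied to k this way. Start at k = 2, θ = 280: P(X<714) ≈ 0.723.
Too low — raise k to concentrate. Iterating converges to k ≈ 6.33.
Then θ = 280/(6.33−1) ≈ 52.5.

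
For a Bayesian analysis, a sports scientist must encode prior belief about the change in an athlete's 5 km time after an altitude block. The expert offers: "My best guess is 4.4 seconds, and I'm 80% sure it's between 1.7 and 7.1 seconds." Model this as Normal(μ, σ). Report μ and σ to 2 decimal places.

μ = 4.40, σ = 2.11

A symmetric 80% interval runs μ ± z·σ with z = 1.282.
Half-width = 2.7, so σ = 2.7/1.282 = 2.11.
μ is the stated best guess, 4.40.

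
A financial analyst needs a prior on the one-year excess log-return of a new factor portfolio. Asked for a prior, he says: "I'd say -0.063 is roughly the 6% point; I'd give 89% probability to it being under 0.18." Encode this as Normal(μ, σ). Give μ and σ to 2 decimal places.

The p-quantile of Normal(μ,σ) is μ + z_p·σ, with z_{0.06} = -1.555 and z_{0.89} = 1.227.
Eliminate σ: μ = (z₂·x₁ − z₁·x₂)/(z₂ − z₁) = (1.227·-0.063 − (-1.555)·0.18)/2.781 = 0.07.
Then σ = (x₂ − x₁)/(z₂ − z₁) = (0.18 − -0.063)/2.781 = 0.09.

μ = 0.07, σ = 0.09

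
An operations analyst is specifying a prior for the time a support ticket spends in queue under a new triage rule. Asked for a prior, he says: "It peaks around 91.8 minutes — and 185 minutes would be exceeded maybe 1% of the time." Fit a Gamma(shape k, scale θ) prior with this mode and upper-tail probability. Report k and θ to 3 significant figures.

k ≈ 11, θ ≈ 9.19

Gamma(k,θ) with k>1 has mode (k−1)θ, so θ = 91.8/(k−1).
Need P(X < 185) = 0.99 with θ tied to k this way. Start at k = 2, θ = 91.8: P(X<185) ≈ 0.598.
Too low — raise k to concentrate. Iterating converges to k ≈ 11.
Then θ = 91.8/(11−1) ≈ 9.19.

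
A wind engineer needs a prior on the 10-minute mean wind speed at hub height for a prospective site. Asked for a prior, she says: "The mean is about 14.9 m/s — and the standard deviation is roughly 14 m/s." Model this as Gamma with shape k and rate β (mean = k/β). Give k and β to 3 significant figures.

For Gamma(k, rate β): mean = k/β, variance = k/β², so CV = 1/√k.
CV = SD/mean = 14/14.9 = 0.9396, hence k = 1/CV² = 1.13.
Then β = k/mean = 1.13/14.9 = 0.076.

k ≈ 1.13, β ≈ 0.076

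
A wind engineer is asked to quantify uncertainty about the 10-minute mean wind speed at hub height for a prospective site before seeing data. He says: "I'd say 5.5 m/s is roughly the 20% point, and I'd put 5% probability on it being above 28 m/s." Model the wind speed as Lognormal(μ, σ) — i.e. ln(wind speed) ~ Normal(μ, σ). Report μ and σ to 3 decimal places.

μ ≈ 2.256, σ ≈ 0.655

If T ~ Lognormal(μ,σ) then ln T ~ Normal(μ,σ), so the p-quantile of ln T is μ + z_p·σ.
ln(5.5) = 1.705 and ln(28) = 3.332; z_{0.2} = -0.8416, z_{0.95} = 1.645.
σ = (3.332 − 1.705)/(1.645 − (-0.8416)) = 0.655.
μ = 1.705 − (-0.8416)·0.655 = 2.256.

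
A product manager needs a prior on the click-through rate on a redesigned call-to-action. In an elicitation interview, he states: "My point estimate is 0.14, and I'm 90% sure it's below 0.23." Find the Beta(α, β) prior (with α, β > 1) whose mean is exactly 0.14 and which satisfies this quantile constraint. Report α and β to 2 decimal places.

With mean 0.14 fixed, write α = 0.14s, β = 0.86s where s = α+β.
Need P(θ < 0.23) = 0.9 under Beta(0.14s, 0.86s). Normal approximation: (q−m)/√(m(1−m)/s) ≈ z_{0.9} = 1.28, so s ≈ 0.14·0.86·(1.28)²/(0.23−0.14)² = 24.4.
At s = 24.4: P(θ<0.23) ≈ 0.893. Adjusting to match 0.9 gives s ≈ 26.41.
So α = 0.14·26.41 ≈ 3.70, β = 0.86·26.41 ≈ 22.71.

α ≈ 3.70, β ≈ 22.71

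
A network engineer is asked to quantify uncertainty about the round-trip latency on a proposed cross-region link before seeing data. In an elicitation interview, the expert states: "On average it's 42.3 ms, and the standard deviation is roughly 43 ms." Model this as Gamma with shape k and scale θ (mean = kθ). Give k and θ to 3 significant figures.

For Gamma(k, scale θ): mean = kθ, variance = kθ², so CV = 1/√k.
CV = SD/mean = 43/42.3 = 1.017, hence k = 1/CV² = 0.968.
Then θ = mean/k = 42.3/0.968 = 43.7.

k ≈ 0.968, θ ≈ 43.7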